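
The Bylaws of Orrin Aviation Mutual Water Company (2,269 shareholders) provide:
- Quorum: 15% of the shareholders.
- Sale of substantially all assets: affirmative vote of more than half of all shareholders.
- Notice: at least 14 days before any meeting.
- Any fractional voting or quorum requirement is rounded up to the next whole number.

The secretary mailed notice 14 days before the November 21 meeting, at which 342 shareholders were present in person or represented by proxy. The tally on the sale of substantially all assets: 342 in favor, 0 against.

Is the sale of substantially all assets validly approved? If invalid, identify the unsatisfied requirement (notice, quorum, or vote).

Invalid — vote requirement not satisfied.

Notice: 14 days given; 14 required. Satisfied.
Quorum: 15% of 2,269 = 340.35, rounded up to 341; 342 present. Satisfied.
Vote: requires a majority of all shareholders (2,269); a majority of 2269 is 1135, so 1,135 needed; 342 in favor. Not satisfied.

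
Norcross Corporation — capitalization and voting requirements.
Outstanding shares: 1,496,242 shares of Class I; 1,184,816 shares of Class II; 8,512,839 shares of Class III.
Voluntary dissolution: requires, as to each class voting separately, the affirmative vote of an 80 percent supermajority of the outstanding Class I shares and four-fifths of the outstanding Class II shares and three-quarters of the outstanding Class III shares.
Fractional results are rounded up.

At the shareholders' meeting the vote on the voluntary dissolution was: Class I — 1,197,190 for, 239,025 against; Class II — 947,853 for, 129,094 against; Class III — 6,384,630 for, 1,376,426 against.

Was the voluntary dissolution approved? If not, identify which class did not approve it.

Approved — every class gave the required vote.

Class I: 4/5 of 1496242 = 1196993.60, rounded up to 1196994; 1,196,994 required, 1,197,190 in favor — approved.
Class II: 4/5 of 1184816 = 947852.80, rounded up to 947853; 947,853 required, 947,853 in favor — approved.
Class III: 3/4 of 8512839 = 6384629.25, rounded up to 6384630; 6,384,630 required, 6,384,630 in favor — approved.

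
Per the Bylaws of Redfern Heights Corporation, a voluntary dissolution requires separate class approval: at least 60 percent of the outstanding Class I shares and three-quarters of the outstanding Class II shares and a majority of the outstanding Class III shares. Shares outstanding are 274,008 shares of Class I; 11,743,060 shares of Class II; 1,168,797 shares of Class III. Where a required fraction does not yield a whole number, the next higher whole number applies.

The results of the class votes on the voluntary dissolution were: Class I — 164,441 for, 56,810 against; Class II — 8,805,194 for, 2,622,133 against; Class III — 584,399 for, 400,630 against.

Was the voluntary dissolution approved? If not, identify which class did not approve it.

Class I: 3/5 of 274008 = 164404.80, rounded up to 164405; 164,405 required, 164,441 in favor — approved.
Class II: 3/4 of 11743060 = 8807295; 8,807,295 required, 8,805,194 in favor — not approved.
Class III: a majority of 1168797 is 584399; 584,399 required, 584,399 in favor — approved.

Not approved — the Class II shares did not give the required vote.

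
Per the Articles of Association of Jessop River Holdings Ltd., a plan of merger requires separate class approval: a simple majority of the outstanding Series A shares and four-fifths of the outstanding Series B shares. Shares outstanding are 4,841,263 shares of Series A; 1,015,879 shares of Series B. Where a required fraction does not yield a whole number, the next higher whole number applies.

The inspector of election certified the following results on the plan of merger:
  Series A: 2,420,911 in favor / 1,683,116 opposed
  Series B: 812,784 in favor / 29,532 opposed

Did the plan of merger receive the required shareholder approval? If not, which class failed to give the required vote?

Approved — every class gave the required vote.

Series A: a majority of 4841263 is 2420632; 2,420,632 required, 2,420,911 in favor — approved.
Series B: 4/5 of 1015879 = 812703.20, rounded up to 812704; 812,704 required, 812,784 in favor — approved.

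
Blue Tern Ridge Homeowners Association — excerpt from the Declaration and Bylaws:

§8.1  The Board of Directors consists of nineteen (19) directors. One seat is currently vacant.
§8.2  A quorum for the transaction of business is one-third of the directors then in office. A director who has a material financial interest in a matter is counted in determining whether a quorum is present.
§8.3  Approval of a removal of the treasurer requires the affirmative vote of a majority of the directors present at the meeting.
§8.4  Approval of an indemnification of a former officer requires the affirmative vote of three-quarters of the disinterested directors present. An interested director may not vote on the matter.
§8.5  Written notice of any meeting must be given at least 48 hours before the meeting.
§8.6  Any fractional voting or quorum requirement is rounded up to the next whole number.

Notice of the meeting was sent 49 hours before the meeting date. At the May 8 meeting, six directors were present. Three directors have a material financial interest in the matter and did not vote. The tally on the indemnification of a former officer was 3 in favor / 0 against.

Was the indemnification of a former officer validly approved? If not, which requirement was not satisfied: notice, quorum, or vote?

Notice: 49 hours given; 48 required (49 ≥ 48). Satisfied.
Quorum: 6 present (interested directors count toward quorum); quorum is 6. Satisfied.
Vote: the indemnification of a former officer requires three-fourths of the disinterested directors present (6 − 3 = 3). 3/4 of 3 = 2.25, rounded up to 3, so 3 affirmative votes are needed; 3 voted in favor. Satisfied.

Valid — all requirements satisfied.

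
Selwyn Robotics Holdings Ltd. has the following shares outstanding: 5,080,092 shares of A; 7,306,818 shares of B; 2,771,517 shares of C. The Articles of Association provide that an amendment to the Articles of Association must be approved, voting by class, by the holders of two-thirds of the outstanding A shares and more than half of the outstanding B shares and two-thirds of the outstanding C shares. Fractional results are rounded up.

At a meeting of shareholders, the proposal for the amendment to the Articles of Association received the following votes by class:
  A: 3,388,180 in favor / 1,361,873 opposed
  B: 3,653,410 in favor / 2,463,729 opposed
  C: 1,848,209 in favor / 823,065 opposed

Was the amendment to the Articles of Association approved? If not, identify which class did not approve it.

Approved — every class gave the required vote.

A: 2/3 of 5080092 = 3386728; 3,386,728 required, 3,388,180 in favor — approved.
B: a majority of 7306818 is 3653410; 3,653,410 required, 3,653,410 in favor — approved.
C: 2/3 of 2771517 = 1847678; 1,847,678 required, 1,848,209 in favor — approved.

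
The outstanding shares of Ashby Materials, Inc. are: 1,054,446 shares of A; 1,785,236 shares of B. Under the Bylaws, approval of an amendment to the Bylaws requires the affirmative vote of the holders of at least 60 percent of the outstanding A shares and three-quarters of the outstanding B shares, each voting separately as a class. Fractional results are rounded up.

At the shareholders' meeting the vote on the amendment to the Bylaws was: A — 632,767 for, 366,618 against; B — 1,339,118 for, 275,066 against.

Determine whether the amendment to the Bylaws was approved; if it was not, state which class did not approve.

Approved — every class gave the required vote.

A: 3/5 of 1054446 = 632667.60, rounded up to 632668; 632,668 required, 632,767 in favor — approved.
B: 3/4 of 1785236 = 1338927; 1,338,927 required, 1,339,118 in favor — approved.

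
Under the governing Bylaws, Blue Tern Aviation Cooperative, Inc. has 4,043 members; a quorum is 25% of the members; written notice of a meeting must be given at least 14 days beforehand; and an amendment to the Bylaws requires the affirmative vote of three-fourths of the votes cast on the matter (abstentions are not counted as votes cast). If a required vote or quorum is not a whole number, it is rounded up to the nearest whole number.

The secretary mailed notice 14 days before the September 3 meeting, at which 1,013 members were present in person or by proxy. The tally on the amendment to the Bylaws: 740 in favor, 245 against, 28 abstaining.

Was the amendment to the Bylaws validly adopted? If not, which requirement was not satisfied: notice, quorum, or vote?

Notice: 14 days given; 14 required. Satisfied.
Quorum: 25% of 4,043 = 1,010.75, rounded up to 1,011; 1,013 present. Satisfied.
Vote: requires three-fourths of the votes cast (1,013 − 28 abstaining = 985); 3/4 of 985 = 738.75, rounded up to 739, so 739 needed; 740 in favor. Satisfied.

Valid — all requirements satisfied.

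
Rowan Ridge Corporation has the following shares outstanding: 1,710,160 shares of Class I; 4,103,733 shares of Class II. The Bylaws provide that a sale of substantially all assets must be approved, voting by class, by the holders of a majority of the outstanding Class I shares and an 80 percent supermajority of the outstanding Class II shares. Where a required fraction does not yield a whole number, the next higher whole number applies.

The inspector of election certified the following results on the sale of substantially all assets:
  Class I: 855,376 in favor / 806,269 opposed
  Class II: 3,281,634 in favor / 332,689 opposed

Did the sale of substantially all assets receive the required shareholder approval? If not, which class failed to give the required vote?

Class I: a majority of 1710160 is 855081; 855,081 required, 855,376 in favor — approved.
Class II: 4/5 of 4103733 = 3282986.40, rounded up to 3282987; 3,282,987 required, 3,281,634 in favor — not approved.

Not approved — the Class II shares did not give the required vote.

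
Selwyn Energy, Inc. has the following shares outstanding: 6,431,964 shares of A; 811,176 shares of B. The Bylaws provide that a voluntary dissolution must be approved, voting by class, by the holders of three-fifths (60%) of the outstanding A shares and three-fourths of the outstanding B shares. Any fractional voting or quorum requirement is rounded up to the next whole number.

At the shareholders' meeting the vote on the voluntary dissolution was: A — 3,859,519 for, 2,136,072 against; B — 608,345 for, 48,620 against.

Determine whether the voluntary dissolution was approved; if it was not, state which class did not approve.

A: 3/5 of 6431964 = 3859178.40, rounded up to 3859179; 3,859,179 required, 3,859,519 in favor — approved.
B: 3/4 of 811176 = 608382; 608,382 required, 608,345 in favor — not approved.

Not approved — the B shares did not give the required vote.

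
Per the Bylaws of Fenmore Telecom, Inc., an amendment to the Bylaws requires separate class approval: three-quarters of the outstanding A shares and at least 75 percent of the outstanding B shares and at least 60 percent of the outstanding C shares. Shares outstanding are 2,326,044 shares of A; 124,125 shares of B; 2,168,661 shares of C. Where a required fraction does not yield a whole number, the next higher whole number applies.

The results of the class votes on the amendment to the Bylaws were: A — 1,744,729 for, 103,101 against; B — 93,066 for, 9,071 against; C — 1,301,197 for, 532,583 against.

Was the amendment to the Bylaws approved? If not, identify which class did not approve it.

Not approved — the B shares did not give the required vote.

A: 3/4 of 2326044 = 1744533; 1,744,533 required, 1,744,729 in favor — approved.
B: 3/4 of 124125 = 93093.75, rounded up to 93094; 93,094 required, 93,066 in favor — not approved.
C: 3/5 of 2168661 = 1301196.60, rounded up to 1301197; 1,301,197 required, 1,301,197 in favor — approved.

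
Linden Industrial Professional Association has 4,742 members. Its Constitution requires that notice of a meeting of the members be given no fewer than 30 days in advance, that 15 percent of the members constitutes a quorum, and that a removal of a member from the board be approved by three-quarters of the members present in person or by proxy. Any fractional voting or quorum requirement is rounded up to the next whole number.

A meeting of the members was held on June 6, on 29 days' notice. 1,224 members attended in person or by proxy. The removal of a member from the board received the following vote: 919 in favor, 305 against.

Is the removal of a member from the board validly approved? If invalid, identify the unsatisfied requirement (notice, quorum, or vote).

Invalid — notice requirement not satisfied.

Notice: 29 days given; 30 required. Not satisfied.
Quorum: 15% of 4,742 = 711.30, rounded up to 712; 1,224 present. Satisfied.
Vote: requires three-fourths of those present (1,224); 3/4 of 1224 = 918, so 918 needed; 919 in favor. Satisfied.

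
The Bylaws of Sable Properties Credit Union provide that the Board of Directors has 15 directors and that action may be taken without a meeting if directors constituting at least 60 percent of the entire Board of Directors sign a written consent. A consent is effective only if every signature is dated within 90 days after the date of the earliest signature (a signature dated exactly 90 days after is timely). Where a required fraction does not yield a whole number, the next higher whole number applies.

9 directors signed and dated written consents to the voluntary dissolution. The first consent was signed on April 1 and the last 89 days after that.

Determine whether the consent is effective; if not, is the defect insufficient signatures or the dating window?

Signatures required: at least 60 percent of 15 — 3/5 of 15 = 9, so 9 needed; 9 signed. Sufficient.
Dating window: the latest signature is 89 days after the earliest; the limit is 90 days. Within the window.

Effective — both the signature and dating-window requirements are satisfied.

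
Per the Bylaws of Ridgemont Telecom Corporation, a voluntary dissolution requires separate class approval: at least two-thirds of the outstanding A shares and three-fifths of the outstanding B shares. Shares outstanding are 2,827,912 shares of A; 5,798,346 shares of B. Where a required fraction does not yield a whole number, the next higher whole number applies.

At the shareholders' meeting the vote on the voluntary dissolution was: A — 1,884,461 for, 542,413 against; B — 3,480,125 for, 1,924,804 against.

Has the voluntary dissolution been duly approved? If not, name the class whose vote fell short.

A: 2/3 of 2827912 = 1885274.67, rounded up to 1885275; 1,885,275 required, 1,884,461 in favor — not approved.
B: 3/5 of 5798346 = 3479007.60, rounded up to 3479008; 3,479,008 required, 3,480,125 in favor — approved.

Not approved — the A shares did not give the required vote.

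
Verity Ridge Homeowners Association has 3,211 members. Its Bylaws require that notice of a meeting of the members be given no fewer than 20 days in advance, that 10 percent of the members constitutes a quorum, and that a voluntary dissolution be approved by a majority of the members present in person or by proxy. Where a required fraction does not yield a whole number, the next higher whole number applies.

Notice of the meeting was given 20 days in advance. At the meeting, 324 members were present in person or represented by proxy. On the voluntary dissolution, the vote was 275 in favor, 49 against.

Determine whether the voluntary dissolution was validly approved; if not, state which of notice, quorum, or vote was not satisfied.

Notice: 20 days given; 20 required. Satisfied.
Quorum: 10% of 3,211 = 321.10, rounded up to 322; 324 present. Satisfied.
Vote: requires a majority of those present (324); a majority of 324 is 163, so 163 needed; 275 in favor. Satisfied.

Valid — all requirements satisfied.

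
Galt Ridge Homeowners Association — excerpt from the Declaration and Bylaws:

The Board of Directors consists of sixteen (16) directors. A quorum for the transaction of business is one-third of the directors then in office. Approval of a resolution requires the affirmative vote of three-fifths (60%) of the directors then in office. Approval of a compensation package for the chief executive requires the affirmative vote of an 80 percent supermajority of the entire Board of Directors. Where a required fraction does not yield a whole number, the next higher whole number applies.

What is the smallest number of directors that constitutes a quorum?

1/3 of 16 = 5.33, rounded up to 6.

6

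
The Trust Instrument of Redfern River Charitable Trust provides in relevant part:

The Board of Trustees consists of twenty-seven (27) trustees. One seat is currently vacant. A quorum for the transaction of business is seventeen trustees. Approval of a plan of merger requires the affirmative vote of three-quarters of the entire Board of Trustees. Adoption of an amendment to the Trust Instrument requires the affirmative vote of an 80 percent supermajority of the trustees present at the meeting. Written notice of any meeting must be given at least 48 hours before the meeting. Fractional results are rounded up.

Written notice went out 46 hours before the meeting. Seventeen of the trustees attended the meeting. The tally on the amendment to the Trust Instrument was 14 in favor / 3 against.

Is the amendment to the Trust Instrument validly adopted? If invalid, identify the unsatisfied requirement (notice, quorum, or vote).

Notice: 46 hours given; 48 required (46 < 48). Not satisfied.
Quorum: 17 present; quorum is 17. Satisfied.
Vote: the amendment to the Trust Instrument requires four-fifths of the trustees present (17). 4/5 of 17 = 13.60, rounded up to 14, so 14 affirmative votes are needed; 14 voted in favor. Satisfied.

Invalid — notice requirement not satisfied.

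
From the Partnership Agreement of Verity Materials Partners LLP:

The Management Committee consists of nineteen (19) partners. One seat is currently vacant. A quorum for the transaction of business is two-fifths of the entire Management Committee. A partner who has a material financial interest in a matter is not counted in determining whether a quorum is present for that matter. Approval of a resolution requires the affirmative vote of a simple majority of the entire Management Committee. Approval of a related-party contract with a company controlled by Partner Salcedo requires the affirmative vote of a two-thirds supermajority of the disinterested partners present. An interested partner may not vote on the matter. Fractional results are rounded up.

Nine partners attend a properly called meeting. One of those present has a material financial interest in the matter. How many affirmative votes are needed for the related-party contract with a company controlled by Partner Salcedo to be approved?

6

The related-party contract with a company controlled by Partner Salcedo requires two-thirds of the disinterested partners present (9 − 1 = 8).
2/3 of 8 = 5.33, rounded up to 6.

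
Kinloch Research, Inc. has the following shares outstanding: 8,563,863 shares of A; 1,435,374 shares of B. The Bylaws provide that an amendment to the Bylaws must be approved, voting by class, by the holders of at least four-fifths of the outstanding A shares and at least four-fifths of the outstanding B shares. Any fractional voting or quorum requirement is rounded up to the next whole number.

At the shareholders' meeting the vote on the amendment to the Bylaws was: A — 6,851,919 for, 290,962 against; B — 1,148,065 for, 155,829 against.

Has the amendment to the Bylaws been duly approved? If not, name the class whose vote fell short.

Not approved — the B shares did not give the required vote.

A: 4/5 of 8563863 = 6851090.40, rounded up to 6851091; 6,851,091 required, 6,851,919 in favor — approved.
B: 4/5 of 1435374 = 1148299.20, rounded up to 1148300; 1,148,300 required, 1,148,065 in favor — not approved.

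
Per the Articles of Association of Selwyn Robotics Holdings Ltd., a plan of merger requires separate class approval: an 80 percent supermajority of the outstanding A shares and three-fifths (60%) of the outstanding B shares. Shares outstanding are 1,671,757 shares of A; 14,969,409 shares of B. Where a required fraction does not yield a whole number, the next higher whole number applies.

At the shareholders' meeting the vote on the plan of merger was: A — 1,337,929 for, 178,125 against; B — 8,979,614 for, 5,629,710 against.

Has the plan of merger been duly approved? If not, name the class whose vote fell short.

Not approved — the B shares did not give the required vote.

A: 4/5 of 1671757 = 1337405.60, rounded up to 1337406; 1,337,406 required, 1,337,929 in favor — approved.
B: 3/5 of 14969409 = 8981645.40, rounded up to 8981646; 8,981,646 required, 8,979,614 in favor — not approved.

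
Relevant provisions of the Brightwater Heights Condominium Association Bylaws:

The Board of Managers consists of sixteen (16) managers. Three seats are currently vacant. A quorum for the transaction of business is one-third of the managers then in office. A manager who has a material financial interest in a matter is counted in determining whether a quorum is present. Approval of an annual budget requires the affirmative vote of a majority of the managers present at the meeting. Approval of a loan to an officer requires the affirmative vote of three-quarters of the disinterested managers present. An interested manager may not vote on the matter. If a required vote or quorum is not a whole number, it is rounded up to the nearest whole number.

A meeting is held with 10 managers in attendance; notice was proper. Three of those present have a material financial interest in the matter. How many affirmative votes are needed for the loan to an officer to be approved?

The loan to an officer requires three-fourths of the disinterested managers present (10 − 3 = 7).
3/4 of 7 = 5.25, rounded up to 6.

6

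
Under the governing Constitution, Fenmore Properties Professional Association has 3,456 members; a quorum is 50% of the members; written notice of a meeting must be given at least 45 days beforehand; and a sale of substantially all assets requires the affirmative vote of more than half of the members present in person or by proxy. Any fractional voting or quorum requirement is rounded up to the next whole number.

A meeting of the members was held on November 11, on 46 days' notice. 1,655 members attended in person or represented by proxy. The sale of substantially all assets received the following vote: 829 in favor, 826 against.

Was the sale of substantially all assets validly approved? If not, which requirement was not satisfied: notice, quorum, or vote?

Notice: 46 days given; 45 required. Satisfied.
Quorum: 50% of 3,456 = 1,728; 1,655 present. Not satisfied.
Vote: requires a majority of those present (1,655); a majority of 1655 is 828, so 828 needed; 829 in favor. Satisfied.

Invalid — quorum requirement not satisfied.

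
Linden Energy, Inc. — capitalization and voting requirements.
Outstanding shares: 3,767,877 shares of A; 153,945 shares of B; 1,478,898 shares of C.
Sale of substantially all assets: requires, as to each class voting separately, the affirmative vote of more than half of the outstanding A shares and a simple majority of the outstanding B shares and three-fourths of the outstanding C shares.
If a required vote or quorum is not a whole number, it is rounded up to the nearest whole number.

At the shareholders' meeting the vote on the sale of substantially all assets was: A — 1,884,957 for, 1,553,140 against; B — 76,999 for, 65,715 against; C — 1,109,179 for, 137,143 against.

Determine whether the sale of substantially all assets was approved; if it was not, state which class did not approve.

A: a majority of 3767877 is 1883939; 1,883,939 required, 1,884,957 in favor — approved.
B: a majority of 153945 is 76973; 76,973 required, 76,999 in favor — approved.
C: 3/4 of 1478898 = 1109173.50, rounded up to 1109174; 1,109,174 required, 1,109,179 in favor — approved.

Approved — every class gave the required vote.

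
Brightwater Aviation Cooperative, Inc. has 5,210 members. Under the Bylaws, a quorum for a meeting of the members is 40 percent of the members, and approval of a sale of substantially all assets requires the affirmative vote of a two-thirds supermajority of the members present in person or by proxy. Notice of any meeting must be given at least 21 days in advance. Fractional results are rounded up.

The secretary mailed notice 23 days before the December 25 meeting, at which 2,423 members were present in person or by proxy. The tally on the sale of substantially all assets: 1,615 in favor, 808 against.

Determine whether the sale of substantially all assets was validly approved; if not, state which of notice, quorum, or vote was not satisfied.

Invalid — vote requirement not satisfied.

Notice: 23 days given; 21 required. Satisfied.
Quorum: 40% of 5,210 = 2,084; 2,423 present. Satisfied.
Vote: requires two-thirds of those present (2,423); 2/3 of 2423 = 1615.33, rounded up to 1616, so 1,616 needed; 1,615 in favor. Not satisfied.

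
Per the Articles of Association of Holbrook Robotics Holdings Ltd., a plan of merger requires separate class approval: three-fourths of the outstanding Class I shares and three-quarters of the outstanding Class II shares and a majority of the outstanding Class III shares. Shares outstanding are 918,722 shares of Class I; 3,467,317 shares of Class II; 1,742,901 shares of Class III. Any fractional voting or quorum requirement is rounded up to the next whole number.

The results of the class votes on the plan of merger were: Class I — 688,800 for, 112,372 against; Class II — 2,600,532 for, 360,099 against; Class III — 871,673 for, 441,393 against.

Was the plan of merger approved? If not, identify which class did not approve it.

Class I: 3/4 of 918722 = 689041.50, rounded up to 689042; 689,042 required, 688,800 in favor — not approved.
Class II: 3/4 of 3467317 = 2600487.75, rounded up to 2600488; 2,600,488 required, 2,600,532 in favor — approved.
Class III: a majority of 1742901 is 871451; 871,451 required, 871,673 in favor — approved.

Not approved — the Class I shares did not give the required vote.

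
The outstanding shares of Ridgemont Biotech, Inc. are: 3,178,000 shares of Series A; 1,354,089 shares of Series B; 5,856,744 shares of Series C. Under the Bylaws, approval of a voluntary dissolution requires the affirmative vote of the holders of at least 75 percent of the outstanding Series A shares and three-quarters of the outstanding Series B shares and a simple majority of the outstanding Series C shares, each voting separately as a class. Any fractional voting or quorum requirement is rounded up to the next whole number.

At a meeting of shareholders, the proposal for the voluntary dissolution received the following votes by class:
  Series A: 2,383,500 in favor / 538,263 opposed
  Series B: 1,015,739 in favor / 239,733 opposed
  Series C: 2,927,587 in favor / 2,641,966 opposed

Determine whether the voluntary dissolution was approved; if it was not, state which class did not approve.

Series A: 3/4 of 3178000 = 2383500; 2,383,500 required, 2,383,500 in favor — approved.
Series B: 3/4 of 1354089 = 1015566.75, rounded up to 1015567; 1,015,567 required, 1,015,739 in favor — approved.
Series C: a majority of 5856744 is 2928373; 2,928,373 required, 2,927,587 in favor — not approved.

Not approved — the Series C shares did not give the required vote.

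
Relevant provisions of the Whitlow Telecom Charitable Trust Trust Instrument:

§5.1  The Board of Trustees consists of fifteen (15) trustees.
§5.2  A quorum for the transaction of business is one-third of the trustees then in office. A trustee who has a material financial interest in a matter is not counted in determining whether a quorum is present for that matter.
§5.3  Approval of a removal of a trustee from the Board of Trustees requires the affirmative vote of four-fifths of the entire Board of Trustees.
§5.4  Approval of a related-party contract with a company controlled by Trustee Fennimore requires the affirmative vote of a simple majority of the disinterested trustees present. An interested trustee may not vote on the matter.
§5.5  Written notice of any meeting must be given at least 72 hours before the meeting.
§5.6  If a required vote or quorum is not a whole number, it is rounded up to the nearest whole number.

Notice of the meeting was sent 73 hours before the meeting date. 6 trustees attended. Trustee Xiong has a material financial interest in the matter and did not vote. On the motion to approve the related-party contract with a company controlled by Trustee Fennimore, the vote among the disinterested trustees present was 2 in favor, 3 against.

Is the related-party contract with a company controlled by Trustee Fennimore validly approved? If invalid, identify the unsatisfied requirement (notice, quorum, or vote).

Notice: 73 hours given; 72 required (73 ≥ 72). Satisfied.
Quorum: 6 present, but the 1 interested trustee does not count, leaving 5. Quorum is 5. Satisfied.
Vote: the related-party contract with a company controlled by Trustee Fennimore requires a majority of the disinterested trustees present (6 − 1 = 5). A majority of 5 is 3, so 3 affirmative votes are needed; 2 voted in favor. Not satisfied.

Invalid — vote requirement not satisfied.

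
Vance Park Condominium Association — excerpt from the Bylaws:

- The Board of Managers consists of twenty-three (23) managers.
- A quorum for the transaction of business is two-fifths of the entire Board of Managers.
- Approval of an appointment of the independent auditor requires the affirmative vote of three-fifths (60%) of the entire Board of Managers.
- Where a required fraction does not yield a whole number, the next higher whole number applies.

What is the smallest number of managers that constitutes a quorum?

10

2/5 of 23 = 9.20, rounded up to 10.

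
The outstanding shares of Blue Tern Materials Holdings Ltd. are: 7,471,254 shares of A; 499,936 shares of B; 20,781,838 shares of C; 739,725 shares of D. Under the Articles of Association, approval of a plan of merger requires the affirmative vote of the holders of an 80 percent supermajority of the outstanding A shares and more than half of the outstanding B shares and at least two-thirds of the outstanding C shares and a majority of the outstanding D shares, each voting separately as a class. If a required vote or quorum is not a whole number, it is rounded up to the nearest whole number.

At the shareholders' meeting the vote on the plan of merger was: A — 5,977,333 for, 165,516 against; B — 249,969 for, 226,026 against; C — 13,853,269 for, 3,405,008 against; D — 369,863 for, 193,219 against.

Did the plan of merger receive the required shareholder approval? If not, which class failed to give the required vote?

Not approved — the C shares did not give the required vote.

A: 4/5 of 7471254 = 5977003.20, rounded up to 5977004; 5,977,004 required, 5,977,333 in favor — approved.
B: a majority of 499936 is 249969; 249,969 required, 249,969 in favor — approved.
C: 2/3 of 20781838 = 13854558.67, rounded up to 13854559; 13,854,559 required, 13,853,269 in favor — not approved.
D: a majority of 739725 is 369863; 369,863 required, 369,863 in favor — approved.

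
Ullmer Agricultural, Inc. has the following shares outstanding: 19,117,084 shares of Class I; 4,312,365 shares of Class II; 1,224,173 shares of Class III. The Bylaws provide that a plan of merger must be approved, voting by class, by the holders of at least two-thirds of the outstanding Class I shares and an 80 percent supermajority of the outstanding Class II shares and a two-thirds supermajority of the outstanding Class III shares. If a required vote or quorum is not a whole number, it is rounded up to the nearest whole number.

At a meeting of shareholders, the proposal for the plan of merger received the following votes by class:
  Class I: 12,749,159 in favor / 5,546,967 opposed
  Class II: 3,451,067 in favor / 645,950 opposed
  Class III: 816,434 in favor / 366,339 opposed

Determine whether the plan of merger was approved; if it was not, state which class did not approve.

Approved — every class gave the required vote.

Class I: 2/3 of 19117084 = 12744722.67, rounded up to 12744723; 12,744,723 required, 12,749,159 in favor — approved.
Class II: 4/5 of 4312365 = 3449892; 3,449,892 required, 3,451,067 in favor — approved.
Class III: 2/3 of 1224173 = 816115.33, rounded up to 816116; 816,116 required, 816,434 in favor — approved.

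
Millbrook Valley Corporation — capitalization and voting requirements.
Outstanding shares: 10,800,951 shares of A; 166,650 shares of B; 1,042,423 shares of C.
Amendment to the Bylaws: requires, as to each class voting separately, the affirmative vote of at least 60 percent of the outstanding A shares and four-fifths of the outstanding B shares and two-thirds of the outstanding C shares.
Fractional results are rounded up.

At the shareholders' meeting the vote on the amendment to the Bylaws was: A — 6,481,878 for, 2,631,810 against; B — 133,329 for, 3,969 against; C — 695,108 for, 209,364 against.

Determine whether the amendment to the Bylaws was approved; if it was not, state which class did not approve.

A: 3/5 of 10800951 = 6480570.60, rounded up to 6480571; 6,480,571 required, 6,481,878 in favor — approved.
B: 4/5 of 166650 = 133320; 133,320 required, 133,329 in favor — approved.
C: 2/3 of 1042423 = 694948.67, rounded up to 694949; 694,949 required, 695,108 in favor — approved.

Approved — every class gave the required vote.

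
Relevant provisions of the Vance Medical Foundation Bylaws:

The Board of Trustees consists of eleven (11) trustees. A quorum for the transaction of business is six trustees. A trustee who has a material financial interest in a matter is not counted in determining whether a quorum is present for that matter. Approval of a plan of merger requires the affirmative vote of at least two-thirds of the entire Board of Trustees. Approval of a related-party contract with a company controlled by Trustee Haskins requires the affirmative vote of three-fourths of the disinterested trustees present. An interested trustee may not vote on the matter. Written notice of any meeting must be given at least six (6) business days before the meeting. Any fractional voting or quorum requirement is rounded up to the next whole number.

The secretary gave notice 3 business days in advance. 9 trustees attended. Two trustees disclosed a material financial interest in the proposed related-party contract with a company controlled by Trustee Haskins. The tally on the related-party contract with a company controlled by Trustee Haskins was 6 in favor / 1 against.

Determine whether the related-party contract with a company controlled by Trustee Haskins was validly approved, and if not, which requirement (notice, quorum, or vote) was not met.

Notice: 3 business days given; 6 required (3 < 6). Not satisfied.
Quorum: 9 present, but the 2 interested trustees do not count, leaving 7. Quorum is 6. Satisfied.
Vote: the related-party contract with a company controlled by Trustee Haskins requires three-fourths of the disinterested trustees present (9 − 2 = 7). 3/4 of 7 = 5.25, rounded up to 6, so 6 affirmative votes are needed; 6 voted in favor. Satisfied.

Invalid — notice requirement not satisfied.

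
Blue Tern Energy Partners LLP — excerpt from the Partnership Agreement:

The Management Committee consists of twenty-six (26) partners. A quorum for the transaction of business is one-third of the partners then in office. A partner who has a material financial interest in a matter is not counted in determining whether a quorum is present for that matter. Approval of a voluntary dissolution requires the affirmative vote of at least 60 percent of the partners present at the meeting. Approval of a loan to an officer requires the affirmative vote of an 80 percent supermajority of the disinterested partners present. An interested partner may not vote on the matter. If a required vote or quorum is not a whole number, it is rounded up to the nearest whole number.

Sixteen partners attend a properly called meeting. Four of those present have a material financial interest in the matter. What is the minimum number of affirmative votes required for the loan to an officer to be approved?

10

The loan to an officer requires four-fifths of the disinterested partners present (16 − 4 = 12).
4/5 of 12 = 9.60, rounded up to 10.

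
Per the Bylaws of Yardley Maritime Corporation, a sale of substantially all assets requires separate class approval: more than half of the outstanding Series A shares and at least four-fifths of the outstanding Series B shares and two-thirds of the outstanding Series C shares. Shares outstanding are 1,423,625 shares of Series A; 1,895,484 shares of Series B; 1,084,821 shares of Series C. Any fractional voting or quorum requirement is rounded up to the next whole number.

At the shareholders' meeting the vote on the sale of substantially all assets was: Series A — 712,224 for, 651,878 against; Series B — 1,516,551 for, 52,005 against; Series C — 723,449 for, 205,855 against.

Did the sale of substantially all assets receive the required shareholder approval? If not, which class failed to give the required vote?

Series A: a majority of 1423625 is 711813; 711,813 required, 712,224 in favor — approved.
Series B: 4/5 of 1895484 = 1516387.20, rounded up to 1516388; 1,516,388 required, 1,516,551 in favor — approved.
Series C: 2/3 of 1084821 = 723214; 723,214 required, 723,449 in favor — approved.

Approved — every class gave the required vote.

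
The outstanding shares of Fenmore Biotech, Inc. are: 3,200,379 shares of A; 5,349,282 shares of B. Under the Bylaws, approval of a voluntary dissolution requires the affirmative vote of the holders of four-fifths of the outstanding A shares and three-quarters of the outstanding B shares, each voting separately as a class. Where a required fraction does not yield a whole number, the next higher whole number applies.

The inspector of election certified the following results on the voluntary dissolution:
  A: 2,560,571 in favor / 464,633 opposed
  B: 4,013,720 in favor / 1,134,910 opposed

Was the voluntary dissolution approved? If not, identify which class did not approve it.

A: 4/5 of 3200379 = 2560303.20, rounded up to 2560304; 2,560,304 required, 2,560,571 in favor — approved.
B: 3/4 of 5349282 = 4011961.50, rounded up to 4011962; 4,011,962 required, 4,013,720 in favor — approved.

Approved — every class gave the required vote.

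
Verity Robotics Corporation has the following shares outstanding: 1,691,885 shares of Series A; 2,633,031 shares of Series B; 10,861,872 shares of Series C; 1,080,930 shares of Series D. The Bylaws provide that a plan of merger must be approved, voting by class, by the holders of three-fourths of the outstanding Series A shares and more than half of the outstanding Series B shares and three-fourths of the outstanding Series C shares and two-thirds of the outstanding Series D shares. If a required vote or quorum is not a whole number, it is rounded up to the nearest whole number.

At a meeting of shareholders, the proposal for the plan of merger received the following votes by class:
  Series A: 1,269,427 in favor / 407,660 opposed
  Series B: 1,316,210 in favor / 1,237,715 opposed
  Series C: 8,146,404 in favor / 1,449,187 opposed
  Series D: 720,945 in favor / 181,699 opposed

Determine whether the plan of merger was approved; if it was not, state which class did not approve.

Series A: 3/4 of 1691885 = 1268913.75, rounded up to 1268914; 1,268,914 required, 1,269,427 in favor — approved.
Series B: a majority of 2633031 is 1316516; 1,316,516 required, 1,316,210 in favor — not approved.
Series C: 3/4 of 10861872 = 8146404; 8,146,404 required, 8,146,404 in favor — approved.
Series D: 2/3 of 1080930 = 720620; 720,620 required, 720,945 in favor — approved.

Not approved — the Series B shares did not give the required vote.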